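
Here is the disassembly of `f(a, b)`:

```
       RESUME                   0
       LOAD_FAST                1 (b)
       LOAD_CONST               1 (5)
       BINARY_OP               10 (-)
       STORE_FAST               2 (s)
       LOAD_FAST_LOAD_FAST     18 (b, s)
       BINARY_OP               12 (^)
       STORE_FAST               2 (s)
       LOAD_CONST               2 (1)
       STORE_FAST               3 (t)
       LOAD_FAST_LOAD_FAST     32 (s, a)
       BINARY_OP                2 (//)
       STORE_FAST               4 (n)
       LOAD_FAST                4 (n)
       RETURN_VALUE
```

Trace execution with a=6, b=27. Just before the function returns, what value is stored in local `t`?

LOAD_FAST b → push 27. Stack: [27]
LOAD_CONST → push 5. Stack: [27, 5]
BINARY_OP - → 27 - 5 = 22. Stack: [22]
STORE_FAST s → s=22. Stack: []
LOAD_FAST_LOAD_FAST b,s → push 27,22. Stack: [27, 22]
BINARY_OP ^ → 27 ^ 22 = 13. Stack: [13]
STORE_FAST s → s=13. Stack: []
LOAD_CONST → push 1. Stack: [1]
STORE_FAST t → t=1. Stack: []
LOAD_FAST_LOAD_FAST s,a → push 13,6. Stack: [13, 6]
BINARY_OP // → 13 // 6 = 2. Stack: [2]
STORE_FAST n → n=2. Stack: []
LOAD_FAST n → push 2. Stack: [2]
RETURN_VALUE → return 2.

1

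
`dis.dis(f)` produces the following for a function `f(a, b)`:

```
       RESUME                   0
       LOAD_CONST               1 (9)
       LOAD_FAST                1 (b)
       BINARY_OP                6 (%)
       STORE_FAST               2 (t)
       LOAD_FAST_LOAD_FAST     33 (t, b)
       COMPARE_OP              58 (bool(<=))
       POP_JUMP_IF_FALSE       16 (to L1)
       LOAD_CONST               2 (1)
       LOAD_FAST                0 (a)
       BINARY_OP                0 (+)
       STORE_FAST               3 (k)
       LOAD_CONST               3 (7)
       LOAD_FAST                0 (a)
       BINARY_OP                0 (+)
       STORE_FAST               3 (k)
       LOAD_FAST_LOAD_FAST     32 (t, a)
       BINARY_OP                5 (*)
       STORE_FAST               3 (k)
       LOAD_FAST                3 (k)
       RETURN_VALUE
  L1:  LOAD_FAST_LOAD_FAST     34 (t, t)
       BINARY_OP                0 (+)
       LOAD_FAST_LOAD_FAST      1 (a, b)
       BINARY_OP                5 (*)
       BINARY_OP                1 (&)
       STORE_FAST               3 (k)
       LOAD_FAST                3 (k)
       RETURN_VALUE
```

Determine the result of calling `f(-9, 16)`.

LOAD_CONST → push 9. Stack: [9]
LOAD_FAST b → push 16. Stack: [9, 16]
BINARY_OP % → 9 % 16 = 9. Stack: [9]
STORE_FAST t → t=9. Stack: []
LOAD_FAST_LOAD_FAST t,b → push 9,16. Stack: [9, 16]
COMPARE_OP bool(<=) → 9 vs 16 = True. Stack: [True]
POP_JUMP_IF_FALSE → pop True; no jump. Stack: []
LOAD_CONST → push 1. Stack: [1]
LOAD_FAST a → push -9. Stack: [1, -9]
BINARY_OP + → 1 + -9 = -8. Stack: [-8]
STORE_FAST k → k=-8. Stack: []
LOAD_CONST → push 7. Stack: [7]
LOAD_FAST a → push -9. Stack: [7, -9]
BINARY_OP + → 7 + -9 = -2. Stack: [-2]
STORE_FAST k → k=-2. Stack: []
LOAD_FAST_LOAD_FAST t,a → push 9,-9. Stack: [9, -9]
BINARY_OP * → 9 * -9 = -81. Stack: [-81]
STORE_FAST k → k=-81. Stack: []
LOAD_FAST k → push -81. Stack: [-81]
RETURN_VALUE → return -81.

-81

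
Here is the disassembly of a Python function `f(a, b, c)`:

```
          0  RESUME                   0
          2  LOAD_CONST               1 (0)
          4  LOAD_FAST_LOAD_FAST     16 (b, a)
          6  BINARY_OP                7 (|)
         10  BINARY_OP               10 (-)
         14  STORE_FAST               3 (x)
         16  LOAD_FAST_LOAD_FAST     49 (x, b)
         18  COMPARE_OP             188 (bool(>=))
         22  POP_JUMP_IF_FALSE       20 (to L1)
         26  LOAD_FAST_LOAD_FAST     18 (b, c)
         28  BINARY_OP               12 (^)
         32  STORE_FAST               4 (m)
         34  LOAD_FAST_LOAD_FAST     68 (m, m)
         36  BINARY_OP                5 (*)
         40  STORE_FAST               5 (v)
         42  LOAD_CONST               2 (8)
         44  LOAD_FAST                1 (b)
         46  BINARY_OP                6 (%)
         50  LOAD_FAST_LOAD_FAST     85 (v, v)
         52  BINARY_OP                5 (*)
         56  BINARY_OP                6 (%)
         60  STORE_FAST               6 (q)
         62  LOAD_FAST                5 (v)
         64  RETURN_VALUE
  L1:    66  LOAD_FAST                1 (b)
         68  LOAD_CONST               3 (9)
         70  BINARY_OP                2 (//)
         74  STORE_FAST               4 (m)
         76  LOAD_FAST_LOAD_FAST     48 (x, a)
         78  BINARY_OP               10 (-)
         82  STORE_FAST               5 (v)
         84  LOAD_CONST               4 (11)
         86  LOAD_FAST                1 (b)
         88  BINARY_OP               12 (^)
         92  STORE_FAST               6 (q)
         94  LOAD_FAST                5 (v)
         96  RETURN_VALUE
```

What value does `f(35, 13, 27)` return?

-82

LOAD_CONST → push 0. Stack: [0]
LOAD_FAST_LOAD_FAST b,a → push 13,35. Stack: [0, 13, 35]
BINARY_OP | → 13 | 35 = 47. Stack: [0, 47]
BINARY_OP - → 0 - 47 = -47. Stack: [-47]
STORE_FAST x → x=-47. Stack: []
LOAD_FAST_LOAD_FAST x,b → push -47,13. Stack: [-47, 13]
COMPARE_OP bool(>=) → -47 vs 13 = False. Stack: [False]
POP_JUMP_IF_FALSE → pop False; jump. Stack: []
LOAD_FAST b → push 13. Stack: [13]
LOAD_CONST → push 9. Stack: [13, 9]
BINARY_OP // → 13 // 9 = 1. Stack: [1]
STORE_FAST m → m=1. Stack: []
LOAD_FAST_LOAD_FAST x,a → push -47,35. Stack: [-47, 35]
BINARY_OP - → -47 - 35 = -82. Stack: [-82]
STORE_FAST v → v=-82. Stack: []
LOAD_CONST → push 11. Stack: [11]
LOAD_FAST b → push 13. Stack: [11, 13]
BINARY_OP ^ → 11 ^ 13 = 6. Stack: [6]
STORE_FAST q → q=6. Stack: []
LOAD_FAST v → push -82. Stack: [-82]
RETURN_VALUE → return -82.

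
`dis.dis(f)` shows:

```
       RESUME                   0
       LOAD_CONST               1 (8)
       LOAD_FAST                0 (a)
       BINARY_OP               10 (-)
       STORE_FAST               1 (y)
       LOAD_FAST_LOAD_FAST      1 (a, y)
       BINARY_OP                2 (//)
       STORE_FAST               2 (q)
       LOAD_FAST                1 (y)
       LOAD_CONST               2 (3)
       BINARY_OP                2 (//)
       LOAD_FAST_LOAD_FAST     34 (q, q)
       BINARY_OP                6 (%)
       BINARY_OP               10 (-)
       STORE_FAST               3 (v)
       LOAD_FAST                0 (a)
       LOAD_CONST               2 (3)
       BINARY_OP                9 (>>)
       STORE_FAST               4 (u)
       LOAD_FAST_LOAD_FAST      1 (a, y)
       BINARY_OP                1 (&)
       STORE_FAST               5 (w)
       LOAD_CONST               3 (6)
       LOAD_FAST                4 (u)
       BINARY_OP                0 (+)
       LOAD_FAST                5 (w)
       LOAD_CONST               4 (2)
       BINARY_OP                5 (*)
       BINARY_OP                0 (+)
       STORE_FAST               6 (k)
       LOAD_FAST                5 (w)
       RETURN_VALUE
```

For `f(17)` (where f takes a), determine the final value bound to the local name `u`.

LOAD_CONST → push 8. Stack: [8]
LOAD_FAST a → push 17. Stack: [8, 17]
BINARY_OP - → 8 - 17 = -9. Stack: [-9]
STORE_FAST y → y=-9. Stack: []
LOAD_FAST_LOAD_FAST a,y → push 17,-9. Stack: [17, -9]
BINARY_OP // → 17 // -9 = -2. Stack: [-2]
STORE_FAST q → q=-2. Stack: []
LOAD_FAST y → push -9. Stack: [-9]
LOAD_CONST → push 3. Stack: [-9, 3]
BINARY_OP // → -9 // 3 = -3. Stack: [-3]
LOAD_FAST_LOAD_FAST q,q → push -2,-2. Stack: [-3, -2, -2]
BINARY_OP % → -2 % -2 = 0. Stack: [-3, 0]
BINARY_OP - → -3 - 0 = -3. Stack: [-3]
STORE_FAST v → v=-3. Stack: []
LOAD_FAST a → push 17. Stack: [17]
LOAD_CONST → push 3. Stack: [17, 3]
BINARY_OP >> → 17 >> 3 = 2. Stack: [2]
STORE_FAST u → u=2. Stack: []
LOAD_FAST_LOAD_FAST a,y → push 17,-9. Stack: [17, -9]
BINARY_OP & → 17 & -9 = 17. Stack: [17]
STORE_FAST w → w=17. Stack: []
LOAD_CONST → push 6. Stack: [6]
LOAD_FAST u → push 2. Stack: [6, 2]
BINARY_OP + → 6 + 2 = 8. Stack: [8]
LOAD_FAST w → push 17. Stack: [8, 17]
LOAD_CONST → push 2. Stack: [8, 17, 2]
BINARY_OP * → 17 * 2 = 34. Stack: [8, 34]
BINARY_OP + → 8 + 34 = 42. Stack: [42]
STORE_FAST k → k=42. Stack: []
LOAD_FAST w → push 17. Stack: [17]
RETURN_VALUE → return 17.

2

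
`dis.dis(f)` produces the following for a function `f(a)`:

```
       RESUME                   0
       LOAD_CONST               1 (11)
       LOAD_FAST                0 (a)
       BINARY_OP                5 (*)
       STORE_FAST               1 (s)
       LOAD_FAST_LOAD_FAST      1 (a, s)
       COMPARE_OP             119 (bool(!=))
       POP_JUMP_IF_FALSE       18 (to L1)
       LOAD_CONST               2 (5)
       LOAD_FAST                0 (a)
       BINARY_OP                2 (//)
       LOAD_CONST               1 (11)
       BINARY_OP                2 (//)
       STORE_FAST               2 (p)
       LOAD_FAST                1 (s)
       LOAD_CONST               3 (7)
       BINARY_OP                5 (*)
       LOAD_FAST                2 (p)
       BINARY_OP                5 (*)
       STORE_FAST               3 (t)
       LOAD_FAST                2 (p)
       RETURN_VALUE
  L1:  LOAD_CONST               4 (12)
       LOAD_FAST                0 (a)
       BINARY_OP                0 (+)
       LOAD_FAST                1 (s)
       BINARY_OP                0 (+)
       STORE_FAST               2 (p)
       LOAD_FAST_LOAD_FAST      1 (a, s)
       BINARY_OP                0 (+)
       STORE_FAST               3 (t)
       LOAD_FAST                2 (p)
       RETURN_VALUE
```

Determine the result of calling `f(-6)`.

-1

LOAD_CONST → push 11. Stack: [11]
LOAD_FAST a → push -6. Stack: [11, -6]
BINARY_OP * → 11 * -6 = -66. Stack: [-66]
STORE_FAST s → s=-66. Stack: []
LOAD_FAST_LOAD_FAST a,s → push -6,-66. Stack: [-6, -66]
COMPARE_OP bool(!=) → -6 vs -66 = True. Stack: [True]
POP_JUMP_IF_FALSE → pop True; no jump. Stack: []
LOAD_CONST → push 5. Stack: [5]
LOAD_FAST a → push -6. Stack: [5, -6]
BINARY_OP // → 5 // -6 = -1. Stack: [-1]
LOAD_CONST → push 11. Stack: [-1, 11]
BINARY_OP // → -1 // 11 = -1. Stack: [-1]
STORE_FAST p → p=-1. Stack: []
LOAD_FAST s → push -66. Stack: [-66]
LOAD_CONST → push 7. Stack: [-66, 7]
BINARY_OP * → -66 * 7 = -462. Stack: [-462]
LOAD_FAST p → push -1. Stack: [-462, -1]
BINARY_OP * → -462 * -1 = 462. Stack: [462]
STORE_FAST t → t=462. Stack: []
LOAD_FAST p → push -1. Stack: [-1]
RETURN_VALUE → return -1.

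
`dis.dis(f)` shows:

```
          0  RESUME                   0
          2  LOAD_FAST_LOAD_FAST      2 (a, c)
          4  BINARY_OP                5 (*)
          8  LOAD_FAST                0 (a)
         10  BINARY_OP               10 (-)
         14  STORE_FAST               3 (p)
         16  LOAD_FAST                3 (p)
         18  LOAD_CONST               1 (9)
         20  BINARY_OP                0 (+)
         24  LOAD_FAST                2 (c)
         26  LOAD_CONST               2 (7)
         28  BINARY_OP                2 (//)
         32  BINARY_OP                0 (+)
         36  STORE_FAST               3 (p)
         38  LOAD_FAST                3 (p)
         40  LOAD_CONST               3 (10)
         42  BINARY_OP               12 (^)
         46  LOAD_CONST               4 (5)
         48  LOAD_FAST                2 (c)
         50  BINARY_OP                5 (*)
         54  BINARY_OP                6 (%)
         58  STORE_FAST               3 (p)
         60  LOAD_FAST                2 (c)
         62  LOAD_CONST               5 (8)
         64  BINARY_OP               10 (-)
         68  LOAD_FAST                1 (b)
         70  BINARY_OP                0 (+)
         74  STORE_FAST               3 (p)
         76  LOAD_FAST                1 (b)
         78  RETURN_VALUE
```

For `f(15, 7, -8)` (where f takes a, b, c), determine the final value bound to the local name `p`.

-9

LOAD_FAST_LOAD_FAST a,c → push 15,-8. Stack: [15, -8]
BINARY_OP * → 15 * -8 = -120. Stack: [-120]
LOAD_FAST a → push 15. Stack: [-120, 15]
BINARY_OP - → -120 - 15 = -135. Stack: [-135]
STORE_FAST p → p=-135. Stack: []
LOAD_FAST p → push -135. Stack: [-135]
LOAD_CONST → push 9. Stack: [-135, 9]
BINARY_OP + → -135 + 9 = -126. Stack: [-126]
LOAD_FAST c → push -8. Stack: [-126, -8]
LOAD_CONST → push 7. Stack: [-126, -8, 7]
BINARY_OP // → -8 // 7 = -2. Stack: [-126, -2]
BINARY_OP + → -126 + -2 = -128. Stack: [-128]
STORE_FAST p → p=-128. Stack: []
LOAD_FAST p → push -128. Stack: [-128]
LOAD_CONST → push 10. Stack: [-128, 10]
BINARY_OP ^ → -128 ^ 10 = -118. Stack: [-118]
LOAD_CONST → push 5. Stack: [-118, 5]
LOAD_FAST c → push -8. Stack: [-118, 5, -8]
BINARY_OP * → 5 * -8 = -40. Stack: [-118, -40]
BINARY_OP % → -118 % -40 = -38. Stack: [-38]
STORE_FAST p → p=-38. Stack: []
LOAD_FAST c → push -8. Stack: [-8]
LOAD_CONST → push 8. Stack: [-8, 8]
BINARY_OP - → -8 - 8 = -16. Stack: [-16]
LOAD_FAST b → push 7. Stack: [-16, 7]
BINARY_OP + → -16 + 7 = -9. Stack: [-9]
STORE_FAST p → p=-9. Stack: []
LOAD_FAST b → push 7. Stack: [7]
RETURN_VALUE → return 7.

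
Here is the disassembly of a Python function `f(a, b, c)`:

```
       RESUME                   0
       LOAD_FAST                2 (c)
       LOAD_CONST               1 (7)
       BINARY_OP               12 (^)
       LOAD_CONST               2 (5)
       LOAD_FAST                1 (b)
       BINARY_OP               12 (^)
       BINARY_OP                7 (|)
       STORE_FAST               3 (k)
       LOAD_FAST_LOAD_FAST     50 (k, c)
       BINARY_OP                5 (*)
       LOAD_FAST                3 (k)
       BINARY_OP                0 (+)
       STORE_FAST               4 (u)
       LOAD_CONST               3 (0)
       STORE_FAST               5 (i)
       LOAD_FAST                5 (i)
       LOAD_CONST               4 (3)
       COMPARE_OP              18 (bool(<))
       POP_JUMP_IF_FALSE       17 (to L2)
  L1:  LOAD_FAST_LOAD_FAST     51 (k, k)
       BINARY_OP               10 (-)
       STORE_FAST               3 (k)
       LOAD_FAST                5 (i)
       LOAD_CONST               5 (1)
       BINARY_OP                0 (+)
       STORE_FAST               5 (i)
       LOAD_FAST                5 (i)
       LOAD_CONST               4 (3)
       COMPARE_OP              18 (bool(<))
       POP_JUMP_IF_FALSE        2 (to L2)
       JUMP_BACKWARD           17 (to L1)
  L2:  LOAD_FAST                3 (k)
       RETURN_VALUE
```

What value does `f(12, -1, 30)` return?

LOAD_FAST c → push 30. Stack: [30]
LOAD_CONST → push 7. Stack: [30, 7]
BINARY_OP ^ → 30 ^ 7 = 25. Stack: [25]
LOAD_CONST → push 5. Stack: [25, 5]
LOAD_FAST b → push -1. Stack: [25, 5, -1]
BINARY_OP ^ → 5 ^ -1 = -6. Stack: [25, -6]
BINARY_OP | → 25 | -6 = -5. Stack: [-5]
STORE_FAST k → k=-5. Stack: []
LOAD_FAST_LOAD_FAST k,c → push -5,30. Stack: [-5, 30]
BINARY_OP * → -5 * 30 = -150. Stack: [-150]
LOAD_FAST k → push -5. Stack: [-150, -5]
BINARY_OP + → -150 + -5 = -155. Stack: [-155]
STORE_FAST u → u=-155. Stack: []
LOAD_CONST → push 0. Stack: [0]
STORE_FAST i → i=0. Stack: []
LOAD_FAST i → push 0. Stack: [0]
LOAD_CONST → push 3. Stack: [0, 3]
COMPARE_OP bool(<) → 0 vs 3 = True. Stack: [True]
POP_JUMP_IF_FALSE → pop True; no jump. Stack: []
LOAD_FAST_LOAD_FAST k,k → push -5,-5. Stack: [-5, -5]
BINARY_OP - → -5 - -5 = 0. Stack: [0]
STORE_FAST k → k=0. Stack: []
LOAD_FAST i → push 0. Stack: [0]
LOAD_CONST → push 1. Stack: [0, 1]
BINARY_OP + → 0 + 1 = 1. Stack: [1]
STORE_FAST i → i=1. Stack: []
LOAD_FAST i → push 1. Stack: [1]
LOAD_CONST → push 3. Stack: [1, 3]
COMPARE_OP bool(<) → 1 vs 3 = True. Stack: [True]
POP_JUMP_IF_FALSE → pop True; no jump. Stack: []
LOAD_FAST_LOAD_FAST k,k → push 0,0. Stack: [0, 0]
BINARY_OP - → 0 - 0 = 0. Stack: [0]
STORE_FAST k → k=0. Stack: []
LOAD_FAST i → push 1. Stack: [1]
LOAD_CONST → push 1. Stack: [1, 1]
BINARY_OP + → 1 + 1 = 2. Stack: [2]
STORE_FAST i → i=2. Stack: []
LOAD_FAST i → push 2. Stack: [2]
LOAD_CONST → push 3. Stack: [2, 3]
COMPARE_OP bool(<) → 2 vs 3 = True. Stack: [True]
POP_JUMP_IF_FALSE → pop True; no jump. Stack: []
LOAD_FAST_LOAD_FAST k,k → push 0,0. Stack: [0, 0]
BINARY_OP - → 0 - 0 = 0. Stack: [0]
STORE_FAST k → k=0. Stack: []
LOAD_FAST i → push 2. Stack: [2]
LOAD_CONST → push 1. Stack: [2, 1]
BINARY_OP + → 2 + 1 = 3. Stack: [3]
STORE_FAST i → i=3. Stack: []
LOAD_FAST i → push 3. Stack: [3]
LOAD_CONST → push 3. Stack: [3, 3]
COMPARE_OP bool(<) → 3 vs 3 = False. Stack: [False]
POP_JUMP_IF_FALSE → pop False; jump. Stack: []
LOAD_FAST k → push 0. Stack: [0]
RETURN_VALUE → return 0.

0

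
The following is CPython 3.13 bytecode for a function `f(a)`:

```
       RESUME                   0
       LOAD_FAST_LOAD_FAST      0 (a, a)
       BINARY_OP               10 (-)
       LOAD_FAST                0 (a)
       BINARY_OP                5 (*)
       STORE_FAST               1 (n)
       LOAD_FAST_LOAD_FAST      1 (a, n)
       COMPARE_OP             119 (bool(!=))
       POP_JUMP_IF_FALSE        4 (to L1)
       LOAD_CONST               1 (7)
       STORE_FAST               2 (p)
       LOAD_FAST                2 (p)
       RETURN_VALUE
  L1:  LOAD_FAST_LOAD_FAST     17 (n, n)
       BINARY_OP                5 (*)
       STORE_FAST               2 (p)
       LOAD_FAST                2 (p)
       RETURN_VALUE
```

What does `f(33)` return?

LOAD_FAST_LOAD_FAST a,a → push 33,33. Stack: [33, 33]
BINARY_OP - → 33 - 33 = 0. Stack: [0]
LOAD_FAST a → push 33. Stack: [0, 33]
BINARY_OP * → 0 * 33 = 0. Stack: [0]
STORE_FAST n → n=0. Stack: []
LOAD_FAST_LOAD_FAST a,n → push 33,0. Stack: [33, 0]
COMPARE_OP bool(!=) → 33 vs 0 = True. Stack: [True]
POP_JUMP_IF_FALSE → pop True; no jump. Stack: []
LOAD_CONST → push 7. Stack: [7]
STORE_FAST p → p=7. Stack: []
LOAD_FAST p → push 7. Stack: [7]
RETURN_VALUE → return 7.

7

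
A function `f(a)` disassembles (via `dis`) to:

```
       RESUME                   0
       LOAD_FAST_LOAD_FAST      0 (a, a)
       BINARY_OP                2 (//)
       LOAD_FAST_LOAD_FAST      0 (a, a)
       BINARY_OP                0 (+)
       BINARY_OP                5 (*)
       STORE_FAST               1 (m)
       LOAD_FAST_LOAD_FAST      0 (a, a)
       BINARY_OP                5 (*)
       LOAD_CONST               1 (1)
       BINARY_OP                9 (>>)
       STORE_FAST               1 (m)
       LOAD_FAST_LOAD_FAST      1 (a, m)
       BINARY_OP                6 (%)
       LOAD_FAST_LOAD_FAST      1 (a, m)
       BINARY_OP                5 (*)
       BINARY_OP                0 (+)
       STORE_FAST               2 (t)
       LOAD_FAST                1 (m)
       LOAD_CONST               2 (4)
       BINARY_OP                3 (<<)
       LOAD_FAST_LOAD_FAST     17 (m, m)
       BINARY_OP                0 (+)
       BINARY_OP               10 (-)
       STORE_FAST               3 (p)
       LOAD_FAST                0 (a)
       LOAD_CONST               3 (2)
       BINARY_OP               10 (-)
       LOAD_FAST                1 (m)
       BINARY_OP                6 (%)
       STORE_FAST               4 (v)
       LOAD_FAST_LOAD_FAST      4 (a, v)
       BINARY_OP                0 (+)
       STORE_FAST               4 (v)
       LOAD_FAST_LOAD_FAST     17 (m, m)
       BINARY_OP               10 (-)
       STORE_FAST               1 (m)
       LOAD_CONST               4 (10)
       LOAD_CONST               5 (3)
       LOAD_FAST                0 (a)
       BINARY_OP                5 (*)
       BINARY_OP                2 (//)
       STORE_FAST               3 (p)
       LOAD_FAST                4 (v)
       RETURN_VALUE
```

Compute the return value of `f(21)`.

40

LOAD_FAST_LOAD_FAST a,a → push 21,21. Stack: [21, 21]
BINARY_OP // → 21 // 21 = 1. Stack: [1]
LOAD_FAST_LOAD_FAST a,a → push 21,21. Stack: [1, 21, 21]
BINARY_OP + → 21 + 21 = 42. Stack: [1, 42]
BINARY_OP * → 1 * 42 = 42. Stack: [42]
STORE_FAST m → m=42. Stack: []
LOAD_FAST_LOAD_FAST a,a → push 21,21. Stack: [21, 21]
BINARY_OP * → 21 * 21 = 441. Stack: [441]
LOAD_CONST → push 1. Stack: [441, 1]
BINARY_OP >> → 441 >> 1 = 220. Stack: [220]
STORE_FAST m → m=220. Stack: []
LOAD_FAST_LOAD_FAST a,m → push 21,220. Stack: [21, 220]
BINARY_OP % → 21 % 220 = 21. Stack: [21]
LOAD_FAST_LOAD_FAST a,m → push 21,220. Stack: [21, 21, 220]
BINARY_OP * → 21 * 220 = 4620. Stack: [21, 4620]
BINARY_OP + → 21 + 4620 = 4641. Stack: [4641]
STORE_FAST t → t=4641. Stack: []
LOAD_FAST m → push 220. Stack: [220]
LOAD_CONST → push 4. Stack: [220, 4]
BINARY_OP << → 220 << 4 = 3520. Stack: [3520]
LOAD_FAST_LOAD_FAST m,m → push 220,220. Stack: [3520, 220, 220]
BINARY_OP + → 220 + 220 = 440. Stack: [3520, 440]
BINARY_OP - → 3520 - 440 = 3080. Stack: [3080]
STORE_FAST p → p=3080. Stack: []
LOAD_FAST a → push 21. Stack: [21]
LOAD_CONST → push 2. Stack: [21, 2]
BINARY_OP - → 21 - 2 = 19. Stack: [19]
LOAD_FAST m → push 220. Stack: [19, 220]
BINARY_OP % → 19 % 220 = 19. Stack: [19]
STORE_FAST v → v=19. Stack: []
LOAD_FAST_LOAD_FAST a,v → push 21,19. Stack: [21, 19]
BINARY_OP + → 21 + 19 = 40. Stack: [40]
STORE_FAST v → v=40. Stack: []
LOAD_FAST_LOAD_FAST m,m → push 220,220. Stack: [220, 220]
BINARY_OP - → 220 - 220 = 0. Stack: [0]
STORE_FAST m → m=0. Stack: []
LOAD_CONST → push 10. Stack: [10]
LOAD_CONST → push 3. Stack: [10, 3]
LOAD_FAST a → push 21. Stack: [10, 3, 21]
BINARY_OP * → 3 * 21 = 63. Stack: [10, 63]
BINARY_OP // → 10 // 63 = 0. Stack: [0]
STORE_FAST p → p=0. Stack: []
LOAD_FAST v → push 40. Stack: [40]
RETURN_VALUE → return 40.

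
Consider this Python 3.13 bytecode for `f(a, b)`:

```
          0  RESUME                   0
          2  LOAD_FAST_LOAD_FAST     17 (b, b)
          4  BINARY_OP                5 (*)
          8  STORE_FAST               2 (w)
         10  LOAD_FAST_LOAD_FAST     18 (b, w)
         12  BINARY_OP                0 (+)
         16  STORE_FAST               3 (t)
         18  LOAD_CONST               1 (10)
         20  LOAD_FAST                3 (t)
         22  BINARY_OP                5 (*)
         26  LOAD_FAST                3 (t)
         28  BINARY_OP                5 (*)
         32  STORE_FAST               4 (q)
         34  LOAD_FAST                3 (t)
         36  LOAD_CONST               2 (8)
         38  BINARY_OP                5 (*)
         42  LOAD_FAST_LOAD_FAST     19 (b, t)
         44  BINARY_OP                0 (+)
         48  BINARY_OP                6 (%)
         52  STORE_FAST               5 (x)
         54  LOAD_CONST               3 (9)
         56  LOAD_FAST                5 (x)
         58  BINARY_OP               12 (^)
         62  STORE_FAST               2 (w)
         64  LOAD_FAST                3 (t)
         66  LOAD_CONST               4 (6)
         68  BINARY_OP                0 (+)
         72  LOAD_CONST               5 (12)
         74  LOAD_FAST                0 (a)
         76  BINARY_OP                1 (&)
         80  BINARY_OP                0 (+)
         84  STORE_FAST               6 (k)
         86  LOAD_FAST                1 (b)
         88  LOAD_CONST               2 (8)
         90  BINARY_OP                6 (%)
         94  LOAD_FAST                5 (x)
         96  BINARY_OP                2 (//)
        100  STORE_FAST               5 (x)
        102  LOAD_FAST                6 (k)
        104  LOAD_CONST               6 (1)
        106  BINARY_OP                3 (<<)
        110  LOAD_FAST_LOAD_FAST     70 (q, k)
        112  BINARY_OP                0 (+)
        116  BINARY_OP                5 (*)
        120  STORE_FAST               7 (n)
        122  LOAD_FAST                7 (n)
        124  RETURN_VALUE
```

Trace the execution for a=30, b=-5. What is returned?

LOAD_FAST_LOAD_FAST b,b → push -5,-5. Stack: [-5, -5]
BINARY_OP * → -5 * -5 = 25. Stack: [25]
STORE_FAST w → w=25. Stack: []
LOAD_FAST_LOAD_FAST b,w → push -5,25. Stack: [-5, 25]
BINARY_OP + → -5 + 25 = 20. Stack: [20]
STORE_FAST t → t=20. Stack: []
LOAD_CONST → push 10. Stack: [10]
LOAD_FAST t → push 20. Stack: [10, 20]
BINARY_OP * → 10 * 20 = 200. Stack: [200]
LOAD_FAST t → push 20. Stack: [200, 20]
BINARY_OP * → 200 * 20 = 4000. Stack: [4000]
STORE_FAST q → q=4000. Stack: []
LOAD_FAST t → push 20. Stack: [20]
LOAD_CONST → push 8. Stack: [20, 8]
BINARY_OP * → 20 * 8 = 160. Stack: [160]
LOAD_FAST_LOAD_FAST b,t → push -5,20. Stack: [160, -5, 20]
BINARY_OP + → -5 + 20 = 15. Stack: [160, 15]
BINARY_OP % → 160 % 15 = 10. Stack: [10]
STORE_FAST x → x=10. Stack: []
LOAD_CONST → push 9. Stack: [9]
LOAD_FAST x → push 10. Stack: [9, 10]
BINARY_OP ^ → 9 ^ 10 = 3. Stack: [3]
STORE_FAST w → w=3. Stack: []
LOAD_FAST t → push 20. Stack: [20]
LOAD_CONST → push 6. Stack: [20, 6]
BINARY_OP + → 20 + 6 = 26. Stack: [26]
LOAD_CONST → push 12. Stack: [26, 12]
LOAD_FAST a → push 30. Stack: [26, 12, 30]
BINARY_OP & → 12 & 30 = 12. Stack: [26, 12]
BINARY_OP + → 26 + 12 = 38. Stack: [38]
STORE_FAST k → k=38. Stack: []
LOAD_FAST b → push -5. Stack: [-5]
LOAD_CONST → push 8. Stack: [-5, 8]
BINARY_OP % → -5 % 8 = 3. Stack: [3]
LOAD_FAST x → push 10. Stack: [3, 10]
BINARY_OP // → 3 // 10 = 0. Stack: [0]
STORE_FAST x → x=0. Stack: []
LOAD_FAST k → push 38. Stack: [38]
LOAD_CONST → push 1. Stack: [38, 1]
BINARY_OP << → 38 << 1 = 76. Stack: [76]
LOAD_FAST_LOAD_FAST q,k → push 4000,38. Stack: [76, 4000, 38]
BINARY_OP + → 4000 + 38 = 4038. Stack: [76, 4038]
BINARY_OP * → 76 * 4038 = 306888. Stack: [306888]
STORE_FAST n → n=306888. Stack: []
LOAD_FAST n → push 306888. Stack: [306888]
RETURN_VALUE → return 306888.

306888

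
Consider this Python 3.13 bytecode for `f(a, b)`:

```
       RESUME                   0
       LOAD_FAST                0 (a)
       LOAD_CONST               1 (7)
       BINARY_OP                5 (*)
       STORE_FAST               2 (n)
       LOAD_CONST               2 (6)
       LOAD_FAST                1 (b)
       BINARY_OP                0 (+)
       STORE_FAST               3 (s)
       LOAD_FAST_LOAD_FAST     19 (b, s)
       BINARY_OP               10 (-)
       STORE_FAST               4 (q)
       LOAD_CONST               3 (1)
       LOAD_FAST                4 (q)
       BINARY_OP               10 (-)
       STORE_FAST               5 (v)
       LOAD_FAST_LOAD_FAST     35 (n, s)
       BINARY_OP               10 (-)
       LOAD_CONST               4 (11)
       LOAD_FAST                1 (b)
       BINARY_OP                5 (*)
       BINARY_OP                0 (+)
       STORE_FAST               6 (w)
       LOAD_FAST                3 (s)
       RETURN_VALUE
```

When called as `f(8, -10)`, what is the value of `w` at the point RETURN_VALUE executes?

LOAD_FAST a → push 8. Stack: [8]
LOAD_CONST → push 7. Stack: [8, 7]
BINARY_OP * → 8 * 7 = 56. Stack: [56]
STORE_FAST n → n=56. Stack: []
LOAD_CONST → push 6. Stack: [6]
LOAD_FAST b → push -10. Stack: [6, -10]
BINARY_OP + → 6 + -10 = -4. Stack: [-4]
STORE_FAST s → s=-4. Stack: []
LOAD_FAST_LOAD_FAST b,s → push -10,-4. Stack: [-10, -4]
BINARY_OP - → -10 - -4 = -6. Stack: [-6]
STORE_FAST q → q=-6. Stack: []
LOAD_CONST → push 1. Stack: [1]
LOAD_FAST q → push -6. Stack: [1, -6]
BINARY_OP - → 1 - -6 = 7. Stack: [7]
STORE_FAST v → v=7. Stack: []
LOAD_FAST_LOAD_FAST n,s → push 56,-4. Stack: [56, -4]
BINARY_OP - → 56 - -4 = 60. Stack: [60]
LOAD_CONST → push 11. Stack: [60, 11]
LOAD_FAST b → push -10. Stack: [60, 11, -10]
BINARY_OP * → 11 * -10 = -110. Stack: [60, -110]
BINARY_OP + → 60 + -110 = -50. Stack: [-50]
STORE_FAST w → w=-50. Stack: []
LOAD_FAST s → push -4. Stack: [-4]
RETURN_VALUE → return -4.

-50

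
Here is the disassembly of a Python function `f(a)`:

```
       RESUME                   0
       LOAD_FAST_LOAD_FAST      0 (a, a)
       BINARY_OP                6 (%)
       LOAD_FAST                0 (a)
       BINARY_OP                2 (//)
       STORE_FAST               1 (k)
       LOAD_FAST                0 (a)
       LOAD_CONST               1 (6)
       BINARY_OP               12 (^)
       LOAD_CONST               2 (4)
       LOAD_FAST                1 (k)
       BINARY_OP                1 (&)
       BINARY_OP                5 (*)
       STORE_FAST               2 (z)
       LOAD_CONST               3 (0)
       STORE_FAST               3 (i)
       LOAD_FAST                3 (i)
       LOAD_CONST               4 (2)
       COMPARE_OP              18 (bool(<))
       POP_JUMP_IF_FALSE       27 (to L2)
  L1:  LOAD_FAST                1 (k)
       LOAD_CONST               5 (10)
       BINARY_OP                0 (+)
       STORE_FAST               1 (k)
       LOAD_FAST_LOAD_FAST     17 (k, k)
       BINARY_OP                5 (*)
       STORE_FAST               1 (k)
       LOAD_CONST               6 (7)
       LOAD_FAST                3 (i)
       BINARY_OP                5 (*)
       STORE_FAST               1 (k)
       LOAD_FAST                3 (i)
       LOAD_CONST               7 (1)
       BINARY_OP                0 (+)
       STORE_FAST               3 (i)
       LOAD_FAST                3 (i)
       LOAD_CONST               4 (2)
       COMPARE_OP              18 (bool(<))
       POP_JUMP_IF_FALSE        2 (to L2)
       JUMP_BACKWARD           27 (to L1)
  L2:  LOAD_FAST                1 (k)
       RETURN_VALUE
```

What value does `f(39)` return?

LOAD_FAST_LOAD_FAST a,a → push 39,39. Stack: [39, 39]
BINARY_OP % → 39 % 39 = 0. Stack: [0]
LOAD_FAST a → push 39. Stack: [0, 39]
BINARY_OP // → 0 // 39 = 0. Stack: [0]
STORE_FAST k → k=0. Stack: []
LOAD_FAST a → push 39. Stack: [39]
LOAD_CONST → push 6. Stack: [39, 6]
BINARY_OP ^ → 39 ^ 6 = 33. Stack: [33]
LOAD_CONST → push 4. Stack: [33, 4]
LOAD_FAST k → push 0. Stack: [33, 4, 0]
BINARY_OP & → 4 & 0 = 0. Stack: [33, 0]
BINARY_OP * → 33 * 0 = 0. Stack: [0]
STORE_FAST z → z=0. Stack: []
LOAD_CONST → push 0. Stack: [0]
STORE_FAST i → i=0. Stack: []
LOAD_FAST i → push 0. Stack: [0]
LOAD_CONST → push 2. Stack: [0, 2]
COMPARE_OP bool(<) → 0 vs 2 = True. Stack: [True]
POP_JUMP_IF_FALSE → pop True; no jump. Stack: []
LOAD_FAST k → push 0. Stack: [0]
LOAD_CONST → push 10. Stack: [0, 10]
BINARY_OP + → 0 + 10 = 10. Stack: [10]
STORE_FAST k → k=10. Stack: []
LOAD_FAST_LOAD_FAST k,k → push 10,10. Stack: [10, 10]
BINARY_OP * → 10 * 10 = 100. Stack: [100]
STORE_FAST k → k=100. Stack: []
LOAD_CONST → push 7. Stack: [7]
LOAD_FAST i → push 0. Stack: [7, 0]
BINARY_OP * → 7 * 0 = 0. Stack: [0]
STORE_FAST k → k=0. Stack: []
LOAD_FAST i → push 0. Stack: [0]
LOAD_CONST → push 1. Stack: [0, 1]
BINARY_OP + → 0 + 1 = 1. Stack: [1]
STORE_FAST i → i=1. Stack: []
LOAD_FAST i → push 1. Stack: [1]
LOAD_CONST → push 2. Stack: [1, 2]
COMPARE_OP bool(<) → 1 vs 2 = True. Stack: [True]
POP_JUMP_IF_FALSE → pop True; no jump. Stack: []
LOAD_FAST k → push 0. Stack: [0]
LOAD_CONST → push 10. Stack: [0, 10]
BINARY_OP + → 0 + 10 = 10. Stack: [10]
STORE_FAST k → k=10. Stack: []
LOAD_FAST_LOAD_FAST k,k → push 10,10. Stack: [10, 10]
BINARY_OP * → 10 * 10 = 100. Stack: [100]
STORE_FAST k → k=100. Stack: []
LOAD_CONST → push 7. Stack: [7]
LOAD_FAST i → push 1. Stack: [7, 1]
BINARY_OP * → 7 * 1 = 7. Stack: [7]
STORE_FAST k → k=7. Stack: []
LOAD_FAST i → push 1. Stack: [1]
LOAD_CONST → push 1. Stack: [1, 1]
BINARY_OP + → 1 + 1 = 2. Stack: [2]
STORE_FAST i → i=2. Stack: []
LOAD_FAST i → push 2. Stack: [2]
LOAD_CONST → push 2. Stack: [2, 2]
COMPARE_OP bool(<) → 2 vs 2 = False. Stack: [False]
POP_JUMP_IF_FALSE → pop False; jump. Stack: []
LOAD_FAST k → push 7. Stack: [7]
RETURN_VALUE → return 7.

7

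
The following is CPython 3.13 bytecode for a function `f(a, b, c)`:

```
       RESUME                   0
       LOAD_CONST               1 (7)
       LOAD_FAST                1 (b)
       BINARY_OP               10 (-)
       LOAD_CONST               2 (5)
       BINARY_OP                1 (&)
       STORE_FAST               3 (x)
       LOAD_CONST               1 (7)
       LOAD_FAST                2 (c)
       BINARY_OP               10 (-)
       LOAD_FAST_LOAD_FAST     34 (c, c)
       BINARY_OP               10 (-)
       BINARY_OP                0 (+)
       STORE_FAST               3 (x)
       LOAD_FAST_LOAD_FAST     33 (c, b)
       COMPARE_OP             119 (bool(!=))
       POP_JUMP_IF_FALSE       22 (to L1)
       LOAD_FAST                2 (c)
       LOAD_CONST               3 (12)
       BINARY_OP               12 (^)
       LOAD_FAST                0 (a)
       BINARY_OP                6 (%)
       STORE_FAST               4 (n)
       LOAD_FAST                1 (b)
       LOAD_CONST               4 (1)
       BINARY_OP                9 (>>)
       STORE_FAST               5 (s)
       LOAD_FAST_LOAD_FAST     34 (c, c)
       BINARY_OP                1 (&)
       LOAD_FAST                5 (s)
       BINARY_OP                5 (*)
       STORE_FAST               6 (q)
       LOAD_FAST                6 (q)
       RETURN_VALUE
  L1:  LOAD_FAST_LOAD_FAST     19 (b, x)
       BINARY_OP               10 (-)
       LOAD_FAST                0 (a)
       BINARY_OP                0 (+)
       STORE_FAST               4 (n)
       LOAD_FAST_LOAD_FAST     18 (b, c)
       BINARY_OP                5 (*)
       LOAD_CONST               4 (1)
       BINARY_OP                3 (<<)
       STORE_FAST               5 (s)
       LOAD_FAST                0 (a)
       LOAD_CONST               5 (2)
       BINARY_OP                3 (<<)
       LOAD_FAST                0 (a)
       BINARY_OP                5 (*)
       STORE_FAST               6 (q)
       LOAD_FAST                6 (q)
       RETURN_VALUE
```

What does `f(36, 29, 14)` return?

LOAD_CONST → push 7. Stack: [7]
LOAD_FAST b → push 29. Stack: [7, 29]
BINARY_OP - → 7 - 29 = -22. Stack: [-22]
LOAD_CONST → push 5. Stack: [-22, 5]
BINARY_OP & → -22 & 5 = 0. Stack: [0]
STORE_FAST x → x=0. Stack: []
LOAD_CONST → push 7. Stack: [7]
LOAD_FAST c → push 14. Stack: [7, 14]
BINARY_OP - → 7 - 14 = -7. Stack: [-7]
LOAD_FAST_LOAD_FAST c,c → push 14,14. Stack: [-7, 14, 14]
BINARY_OP - → 14 - 14 = 0. Stack: [-7, 0]
BINARY_OP + → -7 + 0 = -7. Stack: [-7]
STORE_FAST x → x=-7. Stack: []
LOAD_FAST_LOAD_FAST c,b → push 14,29. Stack: [14, 29]
COMPARE_OP bool(!=) → 14 vs 29 = True. Stack: [True]
POP_JUMP_IF_FALSE → pop True; no jump. Stack: []
LOAD_FAST c → push 14. Stack: [14]
LOAD_CONST → push 12. Stack: [14, 12]
BINARY_OP ^ → 14 ^ 12 = 2. Stack: [2]
LOAD_FAST a → push 36. Stack: [2, 36]
BINARY_OP % → 2 % 36 = 2. Stack: [2]
STORE_FAST n → n=2. Stack: []
LOAD_FAST b → push 29. Stack: [29]
LOAD_CONST → push 1. Stack: [29, 1]
BINARY_OP >> → 29 >> 1 = 14. Stack: [14]
STORE_FAST s → s=14. Stack: []
LOAD_FAST_LOAD_FAST c,c → push 14,14. Stack: [14, 14]
BINARY_OP & → 14 & 14 = 14. Stack: [14]
LOAD_FAST s → push 14. Stack: [14, 14]
BINARY_OP * → 14 * 14 = 196. Stack: [196]
STORE_FAST q → q=196. Stack: []
LOAD_FAST q → push 196. Stack: [196]
RETURN_VALUE → return 196.

196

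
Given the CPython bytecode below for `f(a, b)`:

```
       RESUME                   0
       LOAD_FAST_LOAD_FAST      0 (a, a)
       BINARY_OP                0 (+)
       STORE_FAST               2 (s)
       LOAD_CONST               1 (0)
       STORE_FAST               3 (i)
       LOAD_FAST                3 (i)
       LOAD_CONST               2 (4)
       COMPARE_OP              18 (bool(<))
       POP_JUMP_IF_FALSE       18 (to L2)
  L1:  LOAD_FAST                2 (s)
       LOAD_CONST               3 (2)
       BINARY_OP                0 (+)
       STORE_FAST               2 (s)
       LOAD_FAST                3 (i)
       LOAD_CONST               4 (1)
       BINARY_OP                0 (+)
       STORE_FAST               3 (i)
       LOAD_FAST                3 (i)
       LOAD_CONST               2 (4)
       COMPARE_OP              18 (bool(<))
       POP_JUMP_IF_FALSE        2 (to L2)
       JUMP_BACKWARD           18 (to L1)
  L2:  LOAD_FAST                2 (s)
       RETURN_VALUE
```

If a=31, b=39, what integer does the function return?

70

LOAD_FAST_LOAD_FAST a,a → push 31,31. Stack: [31, 31]
BINARY_OP + → 31 + 31 = 62. Stack: [62]
STORE_FAST s → s=62. Stack: []
LOAD_CONST → push 0. Stack: [0]
STORE_FAST i → i=0. Stack: []
LOAD_FAST i → push 0. Stack: [0]
LOAD_CONST → push 4. Stack: [0, 4]
COMPARE_OP bool(<) → 0 vs 4 = True. Stack: [True]
POP_JUMP_IF_FALSE → pop True; no jump. Stack: []
LOAD_FAST s → push 62. Stack: [62]
LOAD_CONST → push 2. Stack: [62, 2]
BINARY_OP + → 62 + 2 = 64. Stack: [64]
STORE_FAST s → s=64. Stack: []
LOAD_FAST i → push 0. Stack: [0]
LOAD_CONST → push 1. Stack: [0, 1]
BINARY_OP + → 0 + 1 = 1. Stack: [1]
STORE_FAST i → i=1. Stack: []
LOAD_FAST i → push 1. Stack: [1]
LOAD_CONST → push 4. Stack: [1, 4]
COMPARE_OP bool(<) → 1 vs 4 = True. Stack: [True]
POP_JUMP_IF_FALSE → pop True; no jump. Stack: []
LOAD_FAST s → push 64. Stack: [64]
LOAD_CONST → push 2. Stack: [64, 2]
BINARY_OP + → 64 + 2 = 66. Stack: [66]
STORE_FAST s → s=66. Stack: []
LOAD_FAST i → push 1. Stack: [1]
LOAD_CONST → push 1. Stack: [1, 1]
BINARY_OP + → 1 + 1 = 2. Stack: [2]
STORE_FAST i → i=2. Stack: []
LOAD_FAST i → push 2. Stack: [2]
LOAD_CONST → push 4. Stack: [2, 4]
COMPARE_OP bool(<) → 2 vs 4 = True. Stack: [True]
POP_JUMP_IF_FALSE → pop True; no jump. Stack: []
LOAD_FAST s → push 66. Stack: [66]
LOAD_CONST → push 2. Stack: [66, 2]
BINARY_OP + → 66 + 2 = 68. Stack: [68]
STORE_FAST s → s=68. Stack: []
LOAD_FAST i → push 2. Stack: [2]
LOAD_CONST → push 1. Stack: [2, 1]
BINARY_OP + → 2 + 1 = 3. Stack: [3]
STORE_FAST i → i=3. Stack: []
LOAD_FAST i → push 3. Stack: [3]
LOAD_CONST → push 4. Stack: [3, 4]
COMPARE_OP bool(<) → 3 vs 4 = True. Stack: [True]
POP_JUMP_IF_FALSE → pop True; no jump. Stack: []
LOAD_FAST s → push 68. Stack: [68]
LOAD_CONST → push 2. Stack: [68, 2]
BINARY_OP + → 68 + 2 = 70. Stack: [70]
STORE_FAST s → s=70. Stack: []
LOAD_FAST i → push 3. Stack: [3]
LOAD_CONST → push 1. Stack: [3, 1]
BINARY_OP + → 3 + 1 = 4. Stack: [4]
STORE_FAST i → i=4. Stack: []
LOAD_FAST i → push 4. Stack: [4]
LOAD_CONST → push 4. Stack: [4, 4]
COMPARE_OP bool(<) → 4 vs 4 = False. Stack: [False]
POP_JUMP_IF_FALSE → pop False; jump. Stack: []
LOAD_FAST s → push 70. Stack: [70]
RETURN_VALUE → return 70.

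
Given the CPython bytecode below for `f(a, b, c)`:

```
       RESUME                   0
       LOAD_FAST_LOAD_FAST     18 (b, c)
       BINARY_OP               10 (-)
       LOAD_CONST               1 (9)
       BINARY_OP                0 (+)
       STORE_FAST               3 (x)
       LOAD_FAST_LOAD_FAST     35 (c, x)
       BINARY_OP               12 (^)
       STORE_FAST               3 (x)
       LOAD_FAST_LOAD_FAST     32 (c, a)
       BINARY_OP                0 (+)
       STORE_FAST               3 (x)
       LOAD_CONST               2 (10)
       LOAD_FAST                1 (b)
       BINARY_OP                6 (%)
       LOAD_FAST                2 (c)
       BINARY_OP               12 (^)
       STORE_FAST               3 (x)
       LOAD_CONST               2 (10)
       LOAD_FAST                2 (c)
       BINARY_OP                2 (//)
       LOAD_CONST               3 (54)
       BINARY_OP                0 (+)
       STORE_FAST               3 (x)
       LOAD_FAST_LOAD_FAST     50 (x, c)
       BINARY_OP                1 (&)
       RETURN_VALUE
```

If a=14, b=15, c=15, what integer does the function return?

LOAD_FAST_LOAD_FAST b,c → push 15,15. Stack: [15, 15]
BINARY_OP - → 15 - 15 = 0. Stack: [0]
LOAD_CONST → push 9. Stack: [0, 9]
BINARY_OP + → 0 + 9 = 9. Stack: [9]
STORE_FAST x → x=9. Stack: []
LOAD_FAST_LOAD_FAST c,x → push 15,9. Stack: [15, 9]
BINARY_OP ^ → 15 ^ 9 = 6. Stack: [6]
STORE_FAST x → x=6. Stack: []
LOAD_FAST_LOAD_FAST c,a → push 15,14. Stack: [15, 14]
BINARY_OP + → 15 + 14 = 29. Stack: [29]
STORE_FAST x → x=29. Stack: []
LOAD_CONST → push 10. Stack: [10]
LOAD_FAST b → push 15. Stack: [10, 15]
BINARY_OP % → 10 % 15 = 10. Stack: [10]
LOAD_FAST c → push 15. Stack: [10, 15]
BINARY_OP ^ → 10 ^ 15 = 5. Stack: [5]
STORE_FAST x → x=5. Stack: []
LOAD_CONST → push 10. Stack: [10]
LOAD_FAST c → push 15. Stack: [10, 15]
BINARY_OP // → 10 // 15 = 0. Stack: [0]
LOAD_CONST → push 54. Stack: [0, 54]
BINARY_OP + → 0 + 54 = 54. Stack: [54]
STORE_FAST x → x=54. Stack: []
LOAD_FAST_LOAD_FAST x,c → push 54,15. Stack: [54, 15]
BINARY_OP & → 54 & 15 = 6. Stack: [6]
RETURN_VALUE → return 6.

6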